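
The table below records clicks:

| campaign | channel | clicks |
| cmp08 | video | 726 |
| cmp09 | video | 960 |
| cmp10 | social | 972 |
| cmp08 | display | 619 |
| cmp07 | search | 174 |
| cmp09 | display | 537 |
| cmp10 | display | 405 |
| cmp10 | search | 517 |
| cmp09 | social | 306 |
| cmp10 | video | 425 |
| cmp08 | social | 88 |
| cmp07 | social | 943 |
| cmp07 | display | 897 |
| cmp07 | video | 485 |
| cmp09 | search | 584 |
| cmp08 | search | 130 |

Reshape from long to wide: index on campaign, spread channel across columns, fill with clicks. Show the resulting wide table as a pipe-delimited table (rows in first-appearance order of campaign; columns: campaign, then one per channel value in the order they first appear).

| campaign | video | social | display | search |
| cmp08 | 726 | 88 | 619 | 130 |
| cmp09 | 960 | 306 | 537 | 584 |
| cmp10 | 425 | 972 | 405 | 517 |
| cmp07 | 485 | 943 | 897 | 174 |

Columns: campaign plus the 4 distinct channel values (video, social, display, search).
For example, row cmp08 column video takes clicks=726 from the long row (cmp08, video).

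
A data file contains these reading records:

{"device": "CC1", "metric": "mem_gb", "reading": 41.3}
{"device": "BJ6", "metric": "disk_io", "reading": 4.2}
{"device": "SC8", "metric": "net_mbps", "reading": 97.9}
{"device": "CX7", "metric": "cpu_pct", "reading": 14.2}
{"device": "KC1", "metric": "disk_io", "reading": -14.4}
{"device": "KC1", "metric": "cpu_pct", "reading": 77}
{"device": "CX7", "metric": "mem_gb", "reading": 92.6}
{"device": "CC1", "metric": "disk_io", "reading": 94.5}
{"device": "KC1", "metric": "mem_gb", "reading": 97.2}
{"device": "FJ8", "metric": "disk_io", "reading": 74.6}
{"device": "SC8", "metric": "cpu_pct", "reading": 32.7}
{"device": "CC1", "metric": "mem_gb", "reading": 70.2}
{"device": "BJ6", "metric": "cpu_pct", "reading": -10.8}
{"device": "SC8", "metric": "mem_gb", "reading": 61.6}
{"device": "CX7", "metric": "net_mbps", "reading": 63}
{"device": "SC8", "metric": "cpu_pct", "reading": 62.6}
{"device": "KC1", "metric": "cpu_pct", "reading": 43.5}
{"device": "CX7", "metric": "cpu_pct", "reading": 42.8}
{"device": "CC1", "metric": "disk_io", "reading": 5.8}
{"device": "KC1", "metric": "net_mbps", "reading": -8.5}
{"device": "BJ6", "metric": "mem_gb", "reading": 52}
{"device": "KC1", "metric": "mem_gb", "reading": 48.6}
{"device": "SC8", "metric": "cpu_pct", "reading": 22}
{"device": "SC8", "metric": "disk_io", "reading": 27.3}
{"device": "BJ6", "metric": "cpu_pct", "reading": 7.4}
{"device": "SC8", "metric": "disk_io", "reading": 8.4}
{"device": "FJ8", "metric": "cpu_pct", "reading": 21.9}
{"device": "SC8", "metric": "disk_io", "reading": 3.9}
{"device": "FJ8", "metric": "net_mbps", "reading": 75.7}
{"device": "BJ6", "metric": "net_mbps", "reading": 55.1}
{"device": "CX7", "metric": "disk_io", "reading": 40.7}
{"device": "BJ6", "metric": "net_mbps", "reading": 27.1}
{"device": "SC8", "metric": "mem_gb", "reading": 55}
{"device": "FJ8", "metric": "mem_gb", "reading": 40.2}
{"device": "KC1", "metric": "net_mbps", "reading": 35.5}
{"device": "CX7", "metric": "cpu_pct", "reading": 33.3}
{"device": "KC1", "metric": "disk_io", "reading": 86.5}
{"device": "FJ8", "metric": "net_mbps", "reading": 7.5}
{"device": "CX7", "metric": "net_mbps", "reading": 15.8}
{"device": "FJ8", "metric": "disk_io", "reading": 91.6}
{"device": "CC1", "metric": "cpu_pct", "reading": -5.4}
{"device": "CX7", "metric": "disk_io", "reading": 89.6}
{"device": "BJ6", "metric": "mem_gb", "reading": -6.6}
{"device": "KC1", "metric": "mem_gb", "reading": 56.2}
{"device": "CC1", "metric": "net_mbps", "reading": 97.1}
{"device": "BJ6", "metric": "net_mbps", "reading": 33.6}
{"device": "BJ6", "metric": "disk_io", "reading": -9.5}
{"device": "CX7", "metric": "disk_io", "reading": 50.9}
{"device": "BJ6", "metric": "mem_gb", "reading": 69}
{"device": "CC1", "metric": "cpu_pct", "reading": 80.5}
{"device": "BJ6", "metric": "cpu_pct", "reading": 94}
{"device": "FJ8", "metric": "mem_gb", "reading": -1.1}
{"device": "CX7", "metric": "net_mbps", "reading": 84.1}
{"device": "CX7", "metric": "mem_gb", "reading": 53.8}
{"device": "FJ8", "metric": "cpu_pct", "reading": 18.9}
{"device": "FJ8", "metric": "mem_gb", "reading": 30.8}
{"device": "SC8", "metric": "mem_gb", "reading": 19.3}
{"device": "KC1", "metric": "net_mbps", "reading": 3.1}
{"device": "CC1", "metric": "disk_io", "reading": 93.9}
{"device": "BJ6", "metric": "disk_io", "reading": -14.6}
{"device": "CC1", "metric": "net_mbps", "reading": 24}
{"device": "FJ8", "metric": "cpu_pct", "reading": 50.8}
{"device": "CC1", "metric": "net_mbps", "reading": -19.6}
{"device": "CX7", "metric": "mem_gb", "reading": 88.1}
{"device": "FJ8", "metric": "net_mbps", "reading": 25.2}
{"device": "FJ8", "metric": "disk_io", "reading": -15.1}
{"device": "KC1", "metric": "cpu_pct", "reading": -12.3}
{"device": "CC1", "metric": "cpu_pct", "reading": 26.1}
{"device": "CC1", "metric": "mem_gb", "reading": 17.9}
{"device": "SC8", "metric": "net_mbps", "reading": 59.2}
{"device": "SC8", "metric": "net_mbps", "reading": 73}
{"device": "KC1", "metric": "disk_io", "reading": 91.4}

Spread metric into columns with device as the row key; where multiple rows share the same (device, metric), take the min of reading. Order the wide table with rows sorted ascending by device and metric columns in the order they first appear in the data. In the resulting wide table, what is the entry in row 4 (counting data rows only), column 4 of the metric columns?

18.9

With rows sorted ascending by device, row 4 is device=FJ8. metric columns in first-appearance order: mem_gb, disk_io, net_mbps, cpu_pct; column 4 is cpu_pct.
Long rows with device=FJ8, metric=cpu_pct: min(21.9, 18.9, 50.8) = 18.9.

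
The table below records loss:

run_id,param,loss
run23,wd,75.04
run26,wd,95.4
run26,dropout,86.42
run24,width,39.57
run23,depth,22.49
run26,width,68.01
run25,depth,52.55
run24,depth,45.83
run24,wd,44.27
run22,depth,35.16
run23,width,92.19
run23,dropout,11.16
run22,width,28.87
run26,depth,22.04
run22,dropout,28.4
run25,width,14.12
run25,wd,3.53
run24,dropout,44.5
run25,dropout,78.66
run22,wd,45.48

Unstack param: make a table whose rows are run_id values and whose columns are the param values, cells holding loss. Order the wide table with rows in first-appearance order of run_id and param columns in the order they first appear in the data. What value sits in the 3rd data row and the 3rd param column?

39.57

With rows in first-appearance order of run_id, row 3 is run_id=run24. param columns in first-appearance order: wd, dropout, width, depth; column 3 is width.
Long rows with run_id=run24, param=width: loss = 39.57.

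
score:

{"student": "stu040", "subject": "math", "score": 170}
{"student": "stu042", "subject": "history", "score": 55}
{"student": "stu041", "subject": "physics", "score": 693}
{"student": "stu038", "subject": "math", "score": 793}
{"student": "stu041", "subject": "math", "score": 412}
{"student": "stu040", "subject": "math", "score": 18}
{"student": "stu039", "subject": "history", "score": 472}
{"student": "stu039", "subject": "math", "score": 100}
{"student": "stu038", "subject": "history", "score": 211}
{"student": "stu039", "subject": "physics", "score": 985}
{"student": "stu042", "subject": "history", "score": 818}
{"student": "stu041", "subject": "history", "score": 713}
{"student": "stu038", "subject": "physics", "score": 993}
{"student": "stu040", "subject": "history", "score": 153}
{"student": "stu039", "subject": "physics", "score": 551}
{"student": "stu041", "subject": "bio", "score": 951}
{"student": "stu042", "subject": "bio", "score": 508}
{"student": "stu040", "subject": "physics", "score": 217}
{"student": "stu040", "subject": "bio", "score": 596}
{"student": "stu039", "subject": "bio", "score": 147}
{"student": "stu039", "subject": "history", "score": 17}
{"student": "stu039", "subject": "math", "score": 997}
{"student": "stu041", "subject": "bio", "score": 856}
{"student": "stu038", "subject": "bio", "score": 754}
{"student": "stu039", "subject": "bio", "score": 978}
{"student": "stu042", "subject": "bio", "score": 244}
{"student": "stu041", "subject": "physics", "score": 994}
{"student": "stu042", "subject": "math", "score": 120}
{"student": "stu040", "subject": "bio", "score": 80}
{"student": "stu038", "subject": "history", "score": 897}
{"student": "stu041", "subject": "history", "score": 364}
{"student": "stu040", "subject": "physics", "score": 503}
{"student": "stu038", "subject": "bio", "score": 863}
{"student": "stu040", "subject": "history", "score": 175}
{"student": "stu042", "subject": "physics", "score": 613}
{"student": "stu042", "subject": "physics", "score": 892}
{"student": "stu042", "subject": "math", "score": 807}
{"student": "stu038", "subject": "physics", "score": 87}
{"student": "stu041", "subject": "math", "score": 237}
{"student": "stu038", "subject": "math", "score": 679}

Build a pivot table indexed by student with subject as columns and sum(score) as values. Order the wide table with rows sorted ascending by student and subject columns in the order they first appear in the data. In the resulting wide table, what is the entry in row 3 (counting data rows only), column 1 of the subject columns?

188

With rows sorted ascending by student, row 3 is student=stu040. subject columns in first-appearance order: math, history, physics, bio; column 1 is math.
Long rows with student=stu040, subject=math: 170 + 18 = 188.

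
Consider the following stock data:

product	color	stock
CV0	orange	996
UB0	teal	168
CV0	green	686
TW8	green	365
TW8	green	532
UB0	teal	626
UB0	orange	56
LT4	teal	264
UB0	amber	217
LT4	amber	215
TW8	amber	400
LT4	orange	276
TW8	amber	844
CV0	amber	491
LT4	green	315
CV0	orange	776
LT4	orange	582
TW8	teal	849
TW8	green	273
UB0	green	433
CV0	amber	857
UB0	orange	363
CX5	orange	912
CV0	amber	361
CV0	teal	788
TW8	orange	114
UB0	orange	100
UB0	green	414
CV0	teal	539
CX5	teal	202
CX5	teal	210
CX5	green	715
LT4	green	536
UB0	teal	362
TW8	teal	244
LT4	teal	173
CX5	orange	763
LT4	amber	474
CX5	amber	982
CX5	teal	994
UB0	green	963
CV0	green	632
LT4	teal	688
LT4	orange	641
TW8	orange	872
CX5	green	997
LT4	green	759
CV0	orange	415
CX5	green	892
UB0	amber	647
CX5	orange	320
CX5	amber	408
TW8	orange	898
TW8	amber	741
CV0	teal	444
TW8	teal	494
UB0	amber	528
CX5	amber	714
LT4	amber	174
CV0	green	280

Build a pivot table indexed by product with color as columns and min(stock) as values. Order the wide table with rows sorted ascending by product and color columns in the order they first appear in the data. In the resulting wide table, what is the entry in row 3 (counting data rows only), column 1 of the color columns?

With rows sorted ascending by product, row 3 is product=LT4. color columns in first-appearance order: orange, teal, green, amber; column 1 is orange.
Long rows with product=LT4, color=orange: min(276, 582, 641) = 276.

276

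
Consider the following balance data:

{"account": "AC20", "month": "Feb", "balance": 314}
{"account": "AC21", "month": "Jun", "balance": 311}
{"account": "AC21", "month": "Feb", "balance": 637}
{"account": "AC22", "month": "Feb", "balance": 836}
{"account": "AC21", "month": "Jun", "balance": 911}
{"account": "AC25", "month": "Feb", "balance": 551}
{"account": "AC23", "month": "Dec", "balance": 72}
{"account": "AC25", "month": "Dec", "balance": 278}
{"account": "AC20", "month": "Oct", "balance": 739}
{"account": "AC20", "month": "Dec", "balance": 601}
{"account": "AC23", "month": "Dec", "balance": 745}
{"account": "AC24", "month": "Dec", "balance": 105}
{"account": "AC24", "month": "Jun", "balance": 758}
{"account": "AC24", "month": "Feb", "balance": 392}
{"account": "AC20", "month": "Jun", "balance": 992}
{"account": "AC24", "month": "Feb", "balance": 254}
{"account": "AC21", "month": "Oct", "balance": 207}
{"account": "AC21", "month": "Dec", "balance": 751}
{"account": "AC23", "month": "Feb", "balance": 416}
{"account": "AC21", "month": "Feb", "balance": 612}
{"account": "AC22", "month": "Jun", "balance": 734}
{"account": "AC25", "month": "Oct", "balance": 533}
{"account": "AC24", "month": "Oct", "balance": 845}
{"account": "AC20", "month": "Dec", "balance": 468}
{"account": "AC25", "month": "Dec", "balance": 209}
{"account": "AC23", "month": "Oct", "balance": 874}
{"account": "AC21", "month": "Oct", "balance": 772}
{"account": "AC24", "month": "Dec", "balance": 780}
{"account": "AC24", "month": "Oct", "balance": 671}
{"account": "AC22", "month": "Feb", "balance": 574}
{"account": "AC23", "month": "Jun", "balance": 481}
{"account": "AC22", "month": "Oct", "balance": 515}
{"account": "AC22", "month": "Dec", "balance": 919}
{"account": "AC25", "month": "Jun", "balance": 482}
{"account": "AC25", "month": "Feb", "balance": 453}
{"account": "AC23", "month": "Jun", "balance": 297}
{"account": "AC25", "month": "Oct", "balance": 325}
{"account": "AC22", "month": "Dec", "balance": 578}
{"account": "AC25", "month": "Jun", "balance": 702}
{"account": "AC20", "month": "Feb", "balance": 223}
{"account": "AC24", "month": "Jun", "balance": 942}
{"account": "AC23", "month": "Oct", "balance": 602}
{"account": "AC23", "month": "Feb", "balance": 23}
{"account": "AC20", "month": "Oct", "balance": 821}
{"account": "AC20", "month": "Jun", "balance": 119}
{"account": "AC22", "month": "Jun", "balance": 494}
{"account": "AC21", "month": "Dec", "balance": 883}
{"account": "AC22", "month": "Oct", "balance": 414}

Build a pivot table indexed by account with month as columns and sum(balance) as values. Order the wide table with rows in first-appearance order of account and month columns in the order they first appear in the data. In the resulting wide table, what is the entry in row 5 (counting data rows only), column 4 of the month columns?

1476

With rows in first-appearance order of account, row 5 is account=AC23. month columns in first-appearance order: Feb, Jun, Dec, Oct; column 4 is Oct.
Long rows with account=AC23, month=Oct: 874 + 602 = 1476.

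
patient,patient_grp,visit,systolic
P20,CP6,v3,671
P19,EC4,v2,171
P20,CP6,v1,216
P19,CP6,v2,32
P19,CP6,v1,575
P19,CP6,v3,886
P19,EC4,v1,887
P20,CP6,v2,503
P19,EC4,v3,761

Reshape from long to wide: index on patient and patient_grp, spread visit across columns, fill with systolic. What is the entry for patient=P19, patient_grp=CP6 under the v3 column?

886

Wide layout: rows indexed by patient and patient_grp, columns are the 3 distinct visit values (v3, v2, v1).
Cell (patient=P19, patient_grp=CP6, visit=v3) draws from the long row where patient=P19, patient_grp=CP6 and visit=v3, which has systolic=886.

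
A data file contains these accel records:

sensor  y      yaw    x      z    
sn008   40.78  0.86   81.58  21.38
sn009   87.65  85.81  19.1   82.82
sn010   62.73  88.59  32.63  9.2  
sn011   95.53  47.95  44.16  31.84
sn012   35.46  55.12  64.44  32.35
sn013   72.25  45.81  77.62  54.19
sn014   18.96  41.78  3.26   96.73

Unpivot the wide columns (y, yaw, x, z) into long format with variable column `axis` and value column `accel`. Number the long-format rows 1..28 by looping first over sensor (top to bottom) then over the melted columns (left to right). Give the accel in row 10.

28 rows total (7 × 4). Row 10: index ⌊(10-1)/4⌋ = 2 into sensor → sn010; (10-1) mod 4 = 1 into the melted columns → yaw.
So row 10 is (sn010, yaw, 88.59); accel = 88.59.

88.59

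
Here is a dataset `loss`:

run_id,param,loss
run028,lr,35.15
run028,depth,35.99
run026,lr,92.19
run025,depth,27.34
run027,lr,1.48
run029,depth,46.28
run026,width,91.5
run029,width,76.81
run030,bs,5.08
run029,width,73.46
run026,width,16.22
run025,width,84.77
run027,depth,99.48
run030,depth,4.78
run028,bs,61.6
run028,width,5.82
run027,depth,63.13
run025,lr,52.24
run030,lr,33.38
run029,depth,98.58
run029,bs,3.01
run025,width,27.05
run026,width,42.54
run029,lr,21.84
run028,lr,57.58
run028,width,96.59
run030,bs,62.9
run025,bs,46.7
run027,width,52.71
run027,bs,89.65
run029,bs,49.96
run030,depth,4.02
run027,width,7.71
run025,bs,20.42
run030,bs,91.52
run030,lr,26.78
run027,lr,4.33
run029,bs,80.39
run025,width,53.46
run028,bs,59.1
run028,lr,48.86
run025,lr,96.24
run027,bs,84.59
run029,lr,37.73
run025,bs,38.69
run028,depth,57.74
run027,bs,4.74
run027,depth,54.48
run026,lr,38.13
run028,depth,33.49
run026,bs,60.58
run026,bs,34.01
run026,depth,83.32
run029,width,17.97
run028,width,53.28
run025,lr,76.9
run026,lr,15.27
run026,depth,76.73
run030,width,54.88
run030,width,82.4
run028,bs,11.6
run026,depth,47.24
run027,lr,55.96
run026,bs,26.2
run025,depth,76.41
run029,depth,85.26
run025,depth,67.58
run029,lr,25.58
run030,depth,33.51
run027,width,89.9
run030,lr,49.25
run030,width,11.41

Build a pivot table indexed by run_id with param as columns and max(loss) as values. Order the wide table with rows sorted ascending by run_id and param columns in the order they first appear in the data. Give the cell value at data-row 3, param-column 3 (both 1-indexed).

89.9

With rows sorted ascending by run_id, row 3 is run_id=run027. param columns in first-appearance order: lr, depth, width, bs; column 3 is width.
Long rows with run_id=run027, param=width: max(52.71, 7.71, 89.9) = 89.9.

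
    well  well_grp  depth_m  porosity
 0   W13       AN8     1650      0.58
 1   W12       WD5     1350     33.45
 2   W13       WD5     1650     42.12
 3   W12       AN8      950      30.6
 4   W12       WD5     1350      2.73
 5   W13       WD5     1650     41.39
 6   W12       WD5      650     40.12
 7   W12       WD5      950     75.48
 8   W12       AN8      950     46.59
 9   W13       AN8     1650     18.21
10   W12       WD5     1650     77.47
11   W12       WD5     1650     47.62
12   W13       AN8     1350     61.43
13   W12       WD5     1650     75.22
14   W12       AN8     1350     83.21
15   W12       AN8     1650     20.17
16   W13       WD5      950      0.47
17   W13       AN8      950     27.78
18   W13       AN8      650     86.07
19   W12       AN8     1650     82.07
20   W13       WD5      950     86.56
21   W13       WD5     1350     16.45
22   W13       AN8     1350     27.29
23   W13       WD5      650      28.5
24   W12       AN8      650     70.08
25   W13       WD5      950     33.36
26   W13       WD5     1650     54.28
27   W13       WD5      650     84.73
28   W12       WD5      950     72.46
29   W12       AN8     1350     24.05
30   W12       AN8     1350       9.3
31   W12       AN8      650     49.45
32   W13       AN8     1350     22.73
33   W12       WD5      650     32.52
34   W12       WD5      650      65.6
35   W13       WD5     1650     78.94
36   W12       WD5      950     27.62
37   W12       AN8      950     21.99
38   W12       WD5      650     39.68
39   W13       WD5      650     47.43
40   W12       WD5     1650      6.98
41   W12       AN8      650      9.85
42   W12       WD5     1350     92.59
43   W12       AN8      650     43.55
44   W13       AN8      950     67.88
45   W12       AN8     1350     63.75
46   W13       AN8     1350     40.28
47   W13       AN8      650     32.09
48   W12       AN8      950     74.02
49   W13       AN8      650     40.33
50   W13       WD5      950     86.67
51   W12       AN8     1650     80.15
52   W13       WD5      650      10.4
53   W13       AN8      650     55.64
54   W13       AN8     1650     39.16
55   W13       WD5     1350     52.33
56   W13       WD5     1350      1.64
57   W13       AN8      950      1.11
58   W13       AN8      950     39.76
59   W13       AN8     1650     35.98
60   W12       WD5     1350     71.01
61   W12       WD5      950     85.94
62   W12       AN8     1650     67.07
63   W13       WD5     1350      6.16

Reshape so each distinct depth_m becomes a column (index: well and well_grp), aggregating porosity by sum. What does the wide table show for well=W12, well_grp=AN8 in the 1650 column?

249.46

Rows with well=W12, well_grp=AN8 and depth_m=1650: porosity values are 20.17, 82.07, 80.15, 67.07.
20.17 + 82.07 + 80.15 + 67.07 = 249.46.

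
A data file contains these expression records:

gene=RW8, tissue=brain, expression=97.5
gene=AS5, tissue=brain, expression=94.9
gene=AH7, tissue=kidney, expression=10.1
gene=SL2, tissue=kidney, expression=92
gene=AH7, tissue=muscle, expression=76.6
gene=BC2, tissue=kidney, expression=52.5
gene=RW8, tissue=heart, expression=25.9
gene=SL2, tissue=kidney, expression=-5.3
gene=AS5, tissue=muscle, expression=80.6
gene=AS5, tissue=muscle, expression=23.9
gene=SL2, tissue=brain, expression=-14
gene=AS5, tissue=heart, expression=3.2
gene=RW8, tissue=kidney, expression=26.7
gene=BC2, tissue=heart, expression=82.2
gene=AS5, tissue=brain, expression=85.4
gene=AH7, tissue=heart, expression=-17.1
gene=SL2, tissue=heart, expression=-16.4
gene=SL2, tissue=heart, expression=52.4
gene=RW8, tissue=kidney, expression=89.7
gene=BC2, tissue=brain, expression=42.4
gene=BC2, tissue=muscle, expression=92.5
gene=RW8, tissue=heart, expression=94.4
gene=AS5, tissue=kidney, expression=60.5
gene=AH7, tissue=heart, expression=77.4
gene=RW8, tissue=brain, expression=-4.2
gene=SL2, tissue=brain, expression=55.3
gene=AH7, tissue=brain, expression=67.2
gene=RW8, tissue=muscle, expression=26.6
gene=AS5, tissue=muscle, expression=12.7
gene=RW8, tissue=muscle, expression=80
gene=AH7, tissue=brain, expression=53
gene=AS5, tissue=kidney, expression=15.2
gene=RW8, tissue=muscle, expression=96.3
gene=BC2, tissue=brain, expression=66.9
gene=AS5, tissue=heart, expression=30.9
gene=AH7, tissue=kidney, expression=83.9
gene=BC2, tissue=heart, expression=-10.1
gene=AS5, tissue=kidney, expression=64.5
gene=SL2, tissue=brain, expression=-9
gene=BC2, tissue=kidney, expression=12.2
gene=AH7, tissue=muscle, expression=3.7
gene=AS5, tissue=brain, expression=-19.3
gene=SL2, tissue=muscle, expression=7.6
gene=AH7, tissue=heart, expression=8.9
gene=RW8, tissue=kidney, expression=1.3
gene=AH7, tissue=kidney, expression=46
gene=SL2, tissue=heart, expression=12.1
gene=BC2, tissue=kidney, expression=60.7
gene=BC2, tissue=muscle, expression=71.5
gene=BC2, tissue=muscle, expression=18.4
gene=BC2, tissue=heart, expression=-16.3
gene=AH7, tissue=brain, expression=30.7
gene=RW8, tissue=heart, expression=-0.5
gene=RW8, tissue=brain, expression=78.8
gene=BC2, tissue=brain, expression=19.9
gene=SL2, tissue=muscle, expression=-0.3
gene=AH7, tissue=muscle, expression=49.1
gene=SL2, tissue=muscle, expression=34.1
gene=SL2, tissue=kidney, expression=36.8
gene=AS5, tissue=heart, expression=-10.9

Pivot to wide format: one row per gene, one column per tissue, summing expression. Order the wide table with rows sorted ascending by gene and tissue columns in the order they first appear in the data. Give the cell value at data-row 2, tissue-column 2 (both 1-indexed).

140.2

With rows sorted ascending by gene, row 2 is gene=AS5. tissue columns in first-appearance order: brain, kidney, muscle, heart; column 2 is kidney.
Long rows with gene=AS5, tissue=kidney: 60.5 + 15.2 + 64.5 = 140.2.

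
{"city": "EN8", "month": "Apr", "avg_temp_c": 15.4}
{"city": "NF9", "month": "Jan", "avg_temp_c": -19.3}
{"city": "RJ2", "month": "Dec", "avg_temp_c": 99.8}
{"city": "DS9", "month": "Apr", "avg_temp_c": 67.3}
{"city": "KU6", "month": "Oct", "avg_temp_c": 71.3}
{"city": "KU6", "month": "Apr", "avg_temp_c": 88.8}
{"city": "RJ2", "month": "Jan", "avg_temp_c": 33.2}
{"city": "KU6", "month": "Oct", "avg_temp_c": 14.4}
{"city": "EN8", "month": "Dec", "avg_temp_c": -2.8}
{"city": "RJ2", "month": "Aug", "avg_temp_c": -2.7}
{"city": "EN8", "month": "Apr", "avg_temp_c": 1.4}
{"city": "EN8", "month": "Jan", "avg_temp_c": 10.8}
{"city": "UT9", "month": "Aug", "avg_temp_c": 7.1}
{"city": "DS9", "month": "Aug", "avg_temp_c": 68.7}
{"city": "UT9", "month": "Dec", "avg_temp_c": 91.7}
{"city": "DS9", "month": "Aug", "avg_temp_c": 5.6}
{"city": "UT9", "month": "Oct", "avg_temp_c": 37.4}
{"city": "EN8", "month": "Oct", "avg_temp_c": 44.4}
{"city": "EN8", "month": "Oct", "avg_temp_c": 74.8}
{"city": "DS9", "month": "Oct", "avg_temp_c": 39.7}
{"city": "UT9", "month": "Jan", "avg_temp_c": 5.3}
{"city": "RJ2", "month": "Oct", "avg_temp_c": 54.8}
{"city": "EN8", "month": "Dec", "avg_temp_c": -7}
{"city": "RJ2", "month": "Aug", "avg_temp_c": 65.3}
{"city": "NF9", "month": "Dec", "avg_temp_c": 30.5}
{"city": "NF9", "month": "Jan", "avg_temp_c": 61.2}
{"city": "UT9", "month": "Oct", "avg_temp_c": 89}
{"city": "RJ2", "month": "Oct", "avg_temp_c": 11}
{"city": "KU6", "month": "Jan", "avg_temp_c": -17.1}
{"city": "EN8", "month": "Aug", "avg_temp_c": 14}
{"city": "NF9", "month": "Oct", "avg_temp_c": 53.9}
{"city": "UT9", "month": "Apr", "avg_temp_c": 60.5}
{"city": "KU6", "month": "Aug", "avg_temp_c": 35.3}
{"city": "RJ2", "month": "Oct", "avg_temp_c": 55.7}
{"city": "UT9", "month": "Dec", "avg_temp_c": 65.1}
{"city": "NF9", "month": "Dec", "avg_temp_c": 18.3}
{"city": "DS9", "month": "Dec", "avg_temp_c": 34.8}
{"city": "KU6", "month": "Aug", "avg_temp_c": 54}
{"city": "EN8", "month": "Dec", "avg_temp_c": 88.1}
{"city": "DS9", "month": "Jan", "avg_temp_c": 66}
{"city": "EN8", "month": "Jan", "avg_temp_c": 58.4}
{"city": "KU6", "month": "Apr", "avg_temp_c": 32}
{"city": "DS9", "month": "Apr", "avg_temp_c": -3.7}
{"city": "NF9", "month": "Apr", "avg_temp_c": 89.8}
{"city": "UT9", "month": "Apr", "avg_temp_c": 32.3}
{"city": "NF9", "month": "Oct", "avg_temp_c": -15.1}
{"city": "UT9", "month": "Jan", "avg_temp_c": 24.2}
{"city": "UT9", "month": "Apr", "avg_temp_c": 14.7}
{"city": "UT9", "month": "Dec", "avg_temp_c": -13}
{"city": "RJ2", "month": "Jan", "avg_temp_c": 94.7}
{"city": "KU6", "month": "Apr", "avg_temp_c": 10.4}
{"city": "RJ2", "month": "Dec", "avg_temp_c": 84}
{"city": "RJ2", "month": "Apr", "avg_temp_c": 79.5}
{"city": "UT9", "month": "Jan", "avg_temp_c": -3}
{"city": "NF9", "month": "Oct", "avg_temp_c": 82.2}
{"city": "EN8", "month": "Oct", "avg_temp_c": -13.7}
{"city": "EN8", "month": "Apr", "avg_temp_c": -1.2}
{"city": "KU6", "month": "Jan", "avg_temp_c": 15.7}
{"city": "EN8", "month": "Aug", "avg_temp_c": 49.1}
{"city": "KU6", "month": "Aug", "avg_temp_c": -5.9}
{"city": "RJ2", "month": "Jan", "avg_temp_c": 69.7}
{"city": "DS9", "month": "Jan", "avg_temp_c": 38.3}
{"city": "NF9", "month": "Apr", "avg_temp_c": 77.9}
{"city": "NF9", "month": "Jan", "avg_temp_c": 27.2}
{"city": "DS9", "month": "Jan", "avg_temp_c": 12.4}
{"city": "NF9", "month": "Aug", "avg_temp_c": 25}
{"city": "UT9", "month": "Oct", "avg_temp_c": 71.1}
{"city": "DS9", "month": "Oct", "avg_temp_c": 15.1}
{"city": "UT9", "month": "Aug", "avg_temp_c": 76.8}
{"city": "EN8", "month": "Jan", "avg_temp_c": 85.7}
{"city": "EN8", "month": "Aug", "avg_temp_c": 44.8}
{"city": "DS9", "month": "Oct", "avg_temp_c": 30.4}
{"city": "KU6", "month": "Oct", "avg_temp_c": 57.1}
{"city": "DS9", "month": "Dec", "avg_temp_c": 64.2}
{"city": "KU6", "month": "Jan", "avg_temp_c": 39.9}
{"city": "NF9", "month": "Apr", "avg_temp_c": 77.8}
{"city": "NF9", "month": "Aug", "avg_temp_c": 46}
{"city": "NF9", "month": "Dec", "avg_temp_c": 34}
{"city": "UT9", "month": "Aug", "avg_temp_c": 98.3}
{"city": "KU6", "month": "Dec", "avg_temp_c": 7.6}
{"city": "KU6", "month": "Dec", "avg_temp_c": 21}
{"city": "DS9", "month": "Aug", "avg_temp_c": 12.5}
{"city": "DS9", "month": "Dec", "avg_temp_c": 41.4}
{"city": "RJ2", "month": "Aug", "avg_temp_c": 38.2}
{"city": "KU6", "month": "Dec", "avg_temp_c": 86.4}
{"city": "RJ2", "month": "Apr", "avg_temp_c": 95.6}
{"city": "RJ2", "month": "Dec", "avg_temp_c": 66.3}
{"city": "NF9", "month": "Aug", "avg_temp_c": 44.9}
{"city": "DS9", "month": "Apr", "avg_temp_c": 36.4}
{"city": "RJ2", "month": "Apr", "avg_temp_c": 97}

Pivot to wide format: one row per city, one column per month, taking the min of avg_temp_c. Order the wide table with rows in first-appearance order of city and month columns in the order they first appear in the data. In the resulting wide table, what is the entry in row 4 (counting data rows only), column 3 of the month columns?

With rows in first-appearance order of city, row 4 is city=DS9. month columns in first-appearance order: Apr, Jan, Dec, Oct, Aug; column 3 is Dec.
Long rows with city=DS9, month=Dec: min(34.8, 64.2, 41.4) = 34.8.

34.8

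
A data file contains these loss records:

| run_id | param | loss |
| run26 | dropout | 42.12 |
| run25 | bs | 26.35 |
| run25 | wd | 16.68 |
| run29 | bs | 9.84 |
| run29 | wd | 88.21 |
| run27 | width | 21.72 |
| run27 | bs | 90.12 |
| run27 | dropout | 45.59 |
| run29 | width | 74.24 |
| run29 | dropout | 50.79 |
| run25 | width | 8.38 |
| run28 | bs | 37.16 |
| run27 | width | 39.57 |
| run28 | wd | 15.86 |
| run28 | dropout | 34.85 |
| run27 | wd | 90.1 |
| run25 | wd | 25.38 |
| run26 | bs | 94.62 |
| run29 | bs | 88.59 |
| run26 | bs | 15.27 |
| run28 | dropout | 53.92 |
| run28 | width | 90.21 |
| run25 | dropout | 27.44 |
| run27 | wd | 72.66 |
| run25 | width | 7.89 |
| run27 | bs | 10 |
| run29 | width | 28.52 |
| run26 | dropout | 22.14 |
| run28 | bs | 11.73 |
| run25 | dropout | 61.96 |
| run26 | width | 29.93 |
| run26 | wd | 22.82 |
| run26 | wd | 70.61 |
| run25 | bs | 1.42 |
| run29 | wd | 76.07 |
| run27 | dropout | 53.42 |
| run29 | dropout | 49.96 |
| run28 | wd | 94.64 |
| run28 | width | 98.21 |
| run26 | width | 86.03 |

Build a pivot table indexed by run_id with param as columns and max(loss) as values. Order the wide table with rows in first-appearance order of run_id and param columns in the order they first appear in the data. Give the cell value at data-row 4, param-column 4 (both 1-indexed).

With rows in first-appearance order of run_id, row 4 is run_id=run27. param columns in first-appearance order: dropout, bs, wd, width; column 4 is width.
Long rows with run_id=run27, param=width: max(21.72, 39.57) = 39.57.

39.57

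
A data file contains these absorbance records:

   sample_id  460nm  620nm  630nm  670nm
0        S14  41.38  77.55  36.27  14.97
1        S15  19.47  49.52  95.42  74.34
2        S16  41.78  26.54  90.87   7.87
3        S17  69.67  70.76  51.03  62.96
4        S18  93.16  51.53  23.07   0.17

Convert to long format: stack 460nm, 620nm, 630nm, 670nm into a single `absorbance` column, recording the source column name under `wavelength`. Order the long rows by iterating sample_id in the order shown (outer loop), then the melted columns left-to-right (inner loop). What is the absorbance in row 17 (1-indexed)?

93.16

20 rows total (5 × 4). Row 17: index ⌊(17-1)/4⌋ = 4 into sample_id → S18; (17-1) mod 4 = 0 into the melted columns → 460nm.
So row 17 is (S18, 460nm, 93.16); absorbance = 93.16.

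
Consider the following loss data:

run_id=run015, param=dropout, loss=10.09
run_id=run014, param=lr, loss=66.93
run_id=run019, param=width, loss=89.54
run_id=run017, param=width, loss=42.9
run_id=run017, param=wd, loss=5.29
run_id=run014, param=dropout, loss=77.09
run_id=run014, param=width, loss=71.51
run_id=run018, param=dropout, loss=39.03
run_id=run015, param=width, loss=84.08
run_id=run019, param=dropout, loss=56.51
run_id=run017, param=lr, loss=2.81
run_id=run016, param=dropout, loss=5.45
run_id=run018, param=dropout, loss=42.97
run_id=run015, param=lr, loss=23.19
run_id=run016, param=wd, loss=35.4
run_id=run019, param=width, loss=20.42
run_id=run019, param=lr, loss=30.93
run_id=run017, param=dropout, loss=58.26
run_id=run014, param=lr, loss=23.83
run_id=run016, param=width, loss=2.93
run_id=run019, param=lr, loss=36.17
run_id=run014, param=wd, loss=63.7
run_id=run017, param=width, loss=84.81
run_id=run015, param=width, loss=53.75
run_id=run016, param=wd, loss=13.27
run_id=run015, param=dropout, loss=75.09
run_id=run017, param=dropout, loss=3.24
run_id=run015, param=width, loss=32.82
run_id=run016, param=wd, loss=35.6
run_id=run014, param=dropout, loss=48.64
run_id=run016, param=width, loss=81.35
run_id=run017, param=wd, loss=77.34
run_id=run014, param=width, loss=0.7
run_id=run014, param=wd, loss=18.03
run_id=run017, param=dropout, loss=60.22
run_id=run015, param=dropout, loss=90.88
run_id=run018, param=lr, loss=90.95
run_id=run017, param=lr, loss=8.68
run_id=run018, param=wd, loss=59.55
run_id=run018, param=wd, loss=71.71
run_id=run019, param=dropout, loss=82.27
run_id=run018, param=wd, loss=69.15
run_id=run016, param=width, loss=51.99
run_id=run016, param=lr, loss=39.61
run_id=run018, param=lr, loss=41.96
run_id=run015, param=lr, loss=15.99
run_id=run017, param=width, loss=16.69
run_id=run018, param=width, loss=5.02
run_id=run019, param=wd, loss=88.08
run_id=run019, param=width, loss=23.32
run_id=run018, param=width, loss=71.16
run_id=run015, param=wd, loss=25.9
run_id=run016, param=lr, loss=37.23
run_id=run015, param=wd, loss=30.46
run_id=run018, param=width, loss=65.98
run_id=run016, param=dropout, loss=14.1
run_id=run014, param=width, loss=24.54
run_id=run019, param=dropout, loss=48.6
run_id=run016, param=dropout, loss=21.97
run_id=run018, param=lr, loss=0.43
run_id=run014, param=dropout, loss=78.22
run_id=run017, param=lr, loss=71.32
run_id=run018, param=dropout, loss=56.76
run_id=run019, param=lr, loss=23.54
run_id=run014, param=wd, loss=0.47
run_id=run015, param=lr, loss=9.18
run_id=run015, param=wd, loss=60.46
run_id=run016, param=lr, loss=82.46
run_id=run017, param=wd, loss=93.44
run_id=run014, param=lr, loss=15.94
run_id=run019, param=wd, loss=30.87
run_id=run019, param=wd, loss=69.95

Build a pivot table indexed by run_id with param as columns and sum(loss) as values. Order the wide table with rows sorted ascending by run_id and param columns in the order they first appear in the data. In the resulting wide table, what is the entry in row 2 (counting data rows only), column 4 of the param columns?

116.82

With rows sorted ascending by run_id, row 2 is run_id=run015. param columns in first-appearance order: dropout, lr, width, wd; column 4 is wd.
Long rows with run_id=run015, param=wd: 25.9 + 30.46 + 60.46 = 116.82.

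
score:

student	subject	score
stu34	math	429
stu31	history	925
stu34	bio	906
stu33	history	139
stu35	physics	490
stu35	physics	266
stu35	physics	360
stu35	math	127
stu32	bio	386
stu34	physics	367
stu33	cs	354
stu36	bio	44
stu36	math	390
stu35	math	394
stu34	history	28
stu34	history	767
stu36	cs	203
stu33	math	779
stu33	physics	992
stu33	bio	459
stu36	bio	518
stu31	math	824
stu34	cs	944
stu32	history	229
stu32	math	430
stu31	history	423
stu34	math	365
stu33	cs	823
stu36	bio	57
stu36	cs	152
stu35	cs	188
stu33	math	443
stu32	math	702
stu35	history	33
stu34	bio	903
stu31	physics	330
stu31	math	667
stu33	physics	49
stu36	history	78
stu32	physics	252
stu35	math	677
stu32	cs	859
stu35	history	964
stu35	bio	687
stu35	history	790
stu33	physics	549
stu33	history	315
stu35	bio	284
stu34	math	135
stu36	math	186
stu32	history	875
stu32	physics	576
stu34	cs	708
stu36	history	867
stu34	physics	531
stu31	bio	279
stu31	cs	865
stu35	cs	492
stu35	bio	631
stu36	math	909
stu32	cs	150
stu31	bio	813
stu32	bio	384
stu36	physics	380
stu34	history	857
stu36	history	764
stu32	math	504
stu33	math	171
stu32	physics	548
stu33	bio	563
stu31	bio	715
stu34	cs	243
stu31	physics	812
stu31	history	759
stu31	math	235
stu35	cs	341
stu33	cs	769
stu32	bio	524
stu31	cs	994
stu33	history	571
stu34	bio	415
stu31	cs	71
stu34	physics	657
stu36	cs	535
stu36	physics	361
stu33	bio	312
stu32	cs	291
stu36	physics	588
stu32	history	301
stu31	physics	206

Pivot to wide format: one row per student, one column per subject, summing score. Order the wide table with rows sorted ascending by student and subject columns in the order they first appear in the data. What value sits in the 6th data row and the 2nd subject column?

1709

With rows sorted ascending by student, row 6 is student=stu36. subject columns in first-appearance order: math, history, bio, physics, cs; column 2 is history.
Long rows with student=stu36, subject=history: 78 + 867 + 764 = 1709.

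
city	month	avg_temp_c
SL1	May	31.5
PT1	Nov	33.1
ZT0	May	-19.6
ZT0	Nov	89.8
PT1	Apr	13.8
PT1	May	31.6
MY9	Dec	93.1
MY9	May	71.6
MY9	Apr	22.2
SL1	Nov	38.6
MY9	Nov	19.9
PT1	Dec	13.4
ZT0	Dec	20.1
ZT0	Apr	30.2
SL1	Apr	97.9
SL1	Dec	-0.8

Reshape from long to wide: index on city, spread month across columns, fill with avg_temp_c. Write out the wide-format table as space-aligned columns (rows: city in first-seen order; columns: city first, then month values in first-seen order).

Columns: city plus the 4 distinct month values (May, Nov, Apr, Dec).
For example, row SL1 column May takes avg_temp_c=31.5 from the long row (SL1, May).

city  May    Nov   Apr   Dec 
SL1   31.5   38.6  97.9  -0.8
PT1   31.6   33.1  13.8  13.4
ZT0   -19.6  89.8  30.2  20.1
MY9   71.6   19.9  22.2  93.1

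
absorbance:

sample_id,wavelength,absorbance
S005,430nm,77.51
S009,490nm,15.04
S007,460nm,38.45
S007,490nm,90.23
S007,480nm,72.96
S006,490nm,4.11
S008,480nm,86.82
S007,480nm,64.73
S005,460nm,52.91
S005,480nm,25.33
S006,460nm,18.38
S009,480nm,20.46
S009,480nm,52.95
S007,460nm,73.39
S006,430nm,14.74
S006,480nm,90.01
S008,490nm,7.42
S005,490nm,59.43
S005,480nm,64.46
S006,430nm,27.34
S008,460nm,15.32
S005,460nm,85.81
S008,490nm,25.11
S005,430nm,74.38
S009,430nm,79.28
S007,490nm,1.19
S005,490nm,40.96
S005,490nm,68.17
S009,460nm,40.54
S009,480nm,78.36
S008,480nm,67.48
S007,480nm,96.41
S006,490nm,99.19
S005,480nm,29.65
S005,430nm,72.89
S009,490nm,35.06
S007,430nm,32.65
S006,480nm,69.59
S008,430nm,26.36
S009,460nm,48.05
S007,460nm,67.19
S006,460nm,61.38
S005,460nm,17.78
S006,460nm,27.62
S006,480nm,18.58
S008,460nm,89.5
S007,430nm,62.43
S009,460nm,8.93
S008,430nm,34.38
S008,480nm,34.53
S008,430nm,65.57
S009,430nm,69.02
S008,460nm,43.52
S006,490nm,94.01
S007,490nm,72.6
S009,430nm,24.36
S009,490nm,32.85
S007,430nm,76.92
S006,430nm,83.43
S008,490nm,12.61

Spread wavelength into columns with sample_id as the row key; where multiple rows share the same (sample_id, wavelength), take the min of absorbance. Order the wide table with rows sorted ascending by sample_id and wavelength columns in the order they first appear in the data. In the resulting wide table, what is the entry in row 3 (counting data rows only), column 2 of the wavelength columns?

1.19

With rows sorted ascending by sample_id, row 3 is sample_id=S007. wavelength columns in first-appearance order: 430nm, 490nm, 460nm, 480nm; column 2 is 490nm.
Long rows with sample_id=S007, wavelength=490nm: min(90.23, 1.19, 72.6) = 1.19.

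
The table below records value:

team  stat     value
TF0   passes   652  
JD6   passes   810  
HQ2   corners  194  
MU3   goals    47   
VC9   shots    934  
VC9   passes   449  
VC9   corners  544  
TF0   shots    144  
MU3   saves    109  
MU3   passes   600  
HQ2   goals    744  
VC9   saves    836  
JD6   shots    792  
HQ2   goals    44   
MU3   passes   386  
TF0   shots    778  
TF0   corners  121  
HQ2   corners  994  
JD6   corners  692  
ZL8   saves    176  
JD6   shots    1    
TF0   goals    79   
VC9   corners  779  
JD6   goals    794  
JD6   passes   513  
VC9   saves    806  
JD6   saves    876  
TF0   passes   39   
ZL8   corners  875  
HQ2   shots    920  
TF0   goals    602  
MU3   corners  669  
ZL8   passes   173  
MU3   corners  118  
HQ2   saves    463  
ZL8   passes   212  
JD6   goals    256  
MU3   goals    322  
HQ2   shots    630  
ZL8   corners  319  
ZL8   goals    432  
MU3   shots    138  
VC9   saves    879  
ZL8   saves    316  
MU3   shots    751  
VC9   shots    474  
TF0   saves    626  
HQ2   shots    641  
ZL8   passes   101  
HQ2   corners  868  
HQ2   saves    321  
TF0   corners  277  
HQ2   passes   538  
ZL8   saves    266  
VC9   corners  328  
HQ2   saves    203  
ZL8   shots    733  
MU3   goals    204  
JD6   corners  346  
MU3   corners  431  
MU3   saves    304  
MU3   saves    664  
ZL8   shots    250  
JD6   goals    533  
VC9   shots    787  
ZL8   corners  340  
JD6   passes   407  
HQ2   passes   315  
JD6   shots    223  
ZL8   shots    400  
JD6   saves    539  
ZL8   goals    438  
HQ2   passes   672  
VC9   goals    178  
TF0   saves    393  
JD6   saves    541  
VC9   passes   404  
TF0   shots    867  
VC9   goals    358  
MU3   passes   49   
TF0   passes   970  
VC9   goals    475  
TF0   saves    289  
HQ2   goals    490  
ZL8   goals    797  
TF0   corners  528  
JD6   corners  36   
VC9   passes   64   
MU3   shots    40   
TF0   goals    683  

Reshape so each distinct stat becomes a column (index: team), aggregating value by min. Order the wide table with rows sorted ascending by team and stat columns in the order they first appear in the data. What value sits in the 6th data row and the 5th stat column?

176

With rows sorted ascending by team, row 6 is team=ZL8. stat columns in first-appearance order: passes, corners, goals, shots, saves; column 5 is saves.
Long rows with team=ZL8, stat=saves: min(176, 316, 266) = 176.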